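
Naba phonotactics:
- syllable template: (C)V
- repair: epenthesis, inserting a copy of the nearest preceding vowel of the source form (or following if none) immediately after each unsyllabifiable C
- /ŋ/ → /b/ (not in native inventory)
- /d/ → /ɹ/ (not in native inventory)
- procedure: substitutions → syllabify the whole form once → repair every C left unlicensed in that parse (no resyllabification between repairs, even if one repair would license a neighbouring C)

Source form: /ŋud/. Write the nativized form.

Substitution: /ŋ/ → /b/, /d/ → /ɹ/, giving /buɹ/.
Under (C)V, the unsyllabifiable consonants are /ɹ/ (no codas are permitted; onsets are limited to one consonant).
Inserting the epenthetic vowel yields /ɹ/ → /ɹu/.

buɹu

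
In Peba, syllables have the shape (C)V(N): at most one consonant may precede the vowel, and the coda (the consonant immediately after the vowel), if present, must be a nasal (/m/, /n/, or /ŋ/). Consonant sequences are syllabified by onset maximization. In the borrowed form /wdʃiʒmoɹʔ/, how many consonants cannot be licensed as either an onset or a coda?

5

Under (C)V(N), the unsyllabifiable consonants are /w/, /d/, /ʒ/, /ɹ/, /ʔ/ (only a nasal (/m/, /n/, or /ŋ/) is licensed in coda position; onsets are limited to one consonant).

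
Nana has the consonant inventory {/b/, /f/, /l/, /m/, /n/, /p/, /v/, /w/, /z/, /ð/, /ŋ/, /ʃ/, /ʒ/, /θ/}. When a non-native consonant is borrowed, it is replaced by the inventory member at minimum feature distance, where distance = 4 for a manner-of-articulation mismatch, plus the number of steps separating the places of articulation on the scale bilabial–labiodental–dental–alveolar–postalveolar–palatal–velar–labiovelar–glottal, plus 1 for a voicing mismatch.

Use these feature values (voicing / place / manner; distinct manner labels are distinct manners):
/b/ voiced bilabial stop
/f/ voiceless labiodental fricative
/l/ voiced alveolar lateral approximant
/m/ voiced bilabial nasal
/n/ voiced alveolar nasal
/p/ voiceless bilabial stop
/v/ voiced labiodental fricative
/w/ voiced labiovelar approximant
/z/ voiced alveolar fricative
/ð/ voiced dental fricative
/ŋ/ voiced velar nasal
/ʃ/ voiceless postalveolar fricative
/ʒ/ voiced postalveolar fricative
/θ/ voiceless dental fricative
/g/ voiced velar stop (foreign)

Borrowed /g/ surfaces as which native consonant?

ŋ

/ŋ/ is closest: manner differs (stop→nasal, +4), place distance 0 (velar→velar), same voicing; total 4. Next closest is /w/ at distance 5.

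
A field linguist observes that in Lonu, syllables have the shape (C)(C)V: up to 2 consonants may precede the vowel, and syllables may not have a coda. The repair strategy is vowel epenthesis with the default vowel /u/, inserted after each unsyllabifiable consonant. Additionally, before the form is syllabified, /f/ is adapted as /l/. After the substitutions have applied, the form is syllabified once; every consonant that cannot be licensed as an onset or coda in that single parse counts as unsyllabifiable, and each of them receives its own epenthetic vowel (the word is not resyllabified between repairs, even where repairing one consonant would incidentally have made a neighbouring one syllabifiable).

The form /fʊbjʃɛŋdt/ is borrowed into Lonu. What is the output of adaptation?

lʊbujʃɛŋudutu

Substitution: /f/ → /l/, giving /lʊbjʃɛŋdt/.
Syllabifying with onset maximization leaves /b/, /ŋ/, /d/, /t/ stranded (no codas are permitted; onsets may contain at most 2 consonants).
Each unlicensed consonant becomes the onset of a new syllable: /b/ → /bu/, /ŋ/ → /ŋu/, /d/ → /du/, /t/ → /tu/.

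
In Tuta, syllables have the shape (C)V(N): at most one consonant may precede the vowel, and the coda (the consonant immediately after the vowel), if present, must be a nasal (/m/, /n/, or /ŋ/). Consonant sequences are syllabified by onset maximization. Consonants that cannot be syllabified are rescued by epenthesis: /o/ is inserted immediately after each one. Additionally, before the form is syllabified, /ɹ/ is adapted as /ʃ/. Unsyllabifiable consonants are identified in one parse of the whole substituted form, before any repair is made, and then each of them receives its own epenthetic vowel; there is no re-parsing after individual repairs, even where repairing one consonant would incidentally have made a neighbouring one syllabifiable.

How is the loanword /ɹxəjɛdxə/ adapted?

ʃoxəjɛdoxə

Substitution: /ɹ/ → /ʃ/, giving /ʃxəjɛdxə/.
Under (C)V(N), the unsyllabifiable consonants are /ʃ/, /d/ (only a nasal (/m/, /n/, or /ŋ/) is licensed in coda position; onsets are limited to one consonant).
Each unlicensed consonant becomes the onset of a new syllable: /ʃ/ → /ʃo/, /d/ → /do/.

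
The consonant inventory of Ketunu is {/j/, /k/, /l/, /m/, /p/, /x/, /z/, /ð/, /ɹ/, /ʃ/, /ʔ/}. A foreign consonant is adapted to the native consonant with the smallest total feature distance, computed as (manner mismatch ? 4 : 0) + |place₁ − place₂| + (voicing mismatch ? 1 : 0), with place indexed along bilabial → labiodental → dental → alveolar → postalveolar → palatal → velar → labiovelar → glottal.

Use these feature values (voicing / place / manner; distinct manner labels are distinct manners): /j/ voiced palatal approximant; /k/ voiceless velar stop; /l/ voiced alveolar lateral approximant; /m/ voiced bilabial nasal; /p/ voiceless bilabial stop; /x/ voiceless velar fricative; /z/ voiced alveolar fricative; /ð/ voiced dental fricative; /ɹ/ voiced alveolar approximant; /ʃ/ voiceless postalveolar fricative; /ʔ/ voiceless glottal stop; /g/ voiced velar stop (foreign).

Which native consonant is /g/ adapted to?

/k/ is closest: same manner (stop), place distance 0 (velar→velar), voicing differs (+1); total 1. Next closest is /ʔ/ at distance 3.

k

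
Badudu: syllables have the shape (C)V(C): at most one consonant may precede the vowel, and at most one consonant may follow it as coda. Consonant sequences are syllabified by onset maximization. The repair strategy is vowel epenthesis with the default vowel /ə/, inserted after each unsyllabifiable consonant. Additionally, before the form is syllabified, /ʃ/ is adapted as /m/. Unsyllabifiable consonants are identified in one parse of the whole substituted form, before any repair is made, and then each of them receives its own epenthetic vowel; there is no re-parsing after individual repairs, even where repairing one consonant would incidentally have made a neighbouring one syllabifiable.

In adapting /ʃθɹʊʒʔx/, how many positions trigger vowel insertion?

4

After substitution the input is /mθɹʊʒʔx/.
The unsyllabifiable consonants are /m/, /θ/, /ʔ/, /x/; each receives one epenthetic vowel.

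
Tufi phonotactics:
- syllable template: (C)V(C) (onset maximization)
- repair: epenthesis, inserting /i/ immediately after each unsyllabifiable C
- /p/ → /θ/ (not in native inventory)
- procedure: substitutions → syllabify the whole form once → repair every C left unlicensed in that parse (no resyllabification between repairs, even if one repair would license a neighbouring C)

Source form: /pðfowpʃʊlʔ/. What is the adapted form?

Substitution: /p/ → /θ/, giving /θðfowθʃʊlʔ/.
Syllabifying with onset maximization leaves /θ/, /ð/, /θ/, /ʔ/ stranded (at most one coda consonant is licensed; onsets are limited to one consonant).
Each unlicensed consonant becomes the onset of a new syllable: /θ/ → /θi/, /ð/ → /ði/, /θ/ → /θi/, /ʔ/ → /ʔi/.

θiðifowθiʃʊlʔi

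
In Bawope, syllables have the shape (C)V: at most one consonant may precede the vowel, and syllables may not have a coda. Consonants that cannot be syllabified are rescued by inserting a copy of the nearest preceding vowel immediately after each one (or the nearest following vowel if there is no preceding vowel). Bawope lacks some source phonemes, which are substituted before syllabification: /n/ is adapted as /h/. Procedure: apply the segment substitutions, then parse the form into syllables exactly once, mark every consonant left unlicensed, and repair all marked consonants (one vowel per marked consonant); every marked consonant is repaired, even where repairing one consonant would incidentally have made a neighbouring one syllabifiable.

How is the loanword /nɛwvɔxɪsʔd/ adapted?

Substitution: /n/ → /h/, giving /hɛwvɔxɪsʔd/.
Under (C)V, the unsyllabifiable consonants are /w/, /s/, /ʔ/, /d/ (no codas are permitted; onsets are limited to one consonant).
Each unlicensed consonant becomes the onset of a new syllable: /w/ → /wɛ/, /s/ → /sɪ/, /ʔ/ → /ʔɪ/, /d/ → /dɪ/.

hɛwɛvɔxɪsɪʔɪdɪ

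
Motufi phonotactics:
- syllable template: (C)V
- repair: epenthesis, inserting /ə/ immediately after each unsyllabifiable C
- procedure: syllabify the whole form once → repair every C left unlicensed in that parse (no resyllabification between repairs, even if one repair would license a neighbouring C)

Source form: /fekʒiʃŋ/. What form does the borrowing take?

fekəʒiʃəŋə

Syllabifying with onset maximization leaves /k/, /ʃ/, /ŋ/ stranded (no codas are permitted; onsets are limited to one consonant).
Each unlicensed consonant becomes the onset of a new syllable: /k/ → /kə/, /ʃ/ → /ʃə/, /ŋ/ → /ŋə/.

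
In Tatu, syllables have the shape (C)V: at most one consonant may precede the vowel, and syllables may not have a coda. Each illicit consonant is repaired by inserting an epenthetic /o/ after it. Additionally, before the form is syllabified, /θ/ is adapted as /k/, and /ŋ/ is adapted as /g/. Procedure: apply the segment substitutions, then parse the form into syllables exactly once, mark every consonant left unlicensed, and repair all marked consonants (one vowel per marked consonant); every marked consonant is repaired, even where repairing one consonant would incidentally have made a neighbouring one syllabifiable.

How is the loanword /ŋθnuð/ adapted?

gokonuðo

Substitution: /ŋ/ → /g/, /θ/ → /k/, giving /gknuð/.
Syllabifying with onset maximization leaves /g/, /k/, /ð/ stranded (no codas are permitted; onsets are limited to one consonant).
Inserting the epenthetic vowel yields /g/ → /go/, /k/ → /ko/, /ð/ → /ðo/.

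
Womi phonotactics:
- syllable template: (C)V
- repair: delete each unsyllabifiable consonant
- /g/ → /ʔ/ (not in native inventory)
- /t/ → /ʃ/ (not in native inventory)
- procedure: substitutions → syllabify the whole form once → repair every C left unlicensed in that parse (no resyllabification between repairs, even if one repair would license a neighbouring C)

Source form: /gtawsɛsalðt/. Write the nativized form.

Substitution: /g/ → /ʔ/, /t/ → /ʃ/, giving /ʔʃawsɛsalðʃ/.
Syllabifying with onset maximization leaves /ʔ/, /w/, /l/, /ð/, /ʃ/ stranded (no codas are permitted; onsets are limited to one consonant).
Deletion applies to /ʔ/, /w/, /l/, /ð/, /ʃ/.

ʃasɛsa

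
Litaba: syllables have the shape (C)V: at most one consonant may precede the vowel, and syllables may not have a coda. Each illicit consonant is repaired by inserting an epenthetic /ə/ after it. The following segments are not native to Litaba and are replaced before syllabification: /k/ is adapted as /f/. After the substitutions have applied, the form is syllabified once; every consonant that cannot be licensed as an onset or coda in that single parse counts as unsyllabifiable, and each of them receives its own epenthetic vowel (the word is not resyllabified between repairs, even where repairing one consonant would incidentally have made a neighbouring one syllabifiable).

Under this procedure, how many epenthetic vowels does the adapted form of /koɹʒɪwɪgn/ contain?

3

After substitution the input is /foɹʒɪwɪgn/.
The unsyllabifiable consonants are /ɹ/, /g/, /n/; each receives one epenthetic vowel.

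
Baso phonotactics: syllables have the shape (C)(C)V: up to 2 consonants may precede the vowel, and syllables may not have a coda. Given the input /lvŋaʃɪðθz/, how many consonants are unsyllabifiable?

4

The consonants /l/, /ð/, /θ/, /z/ cannot be parsed into a legal (C)(C)V syllable (no codas are permitted; onsets may contain at most 2 consonants).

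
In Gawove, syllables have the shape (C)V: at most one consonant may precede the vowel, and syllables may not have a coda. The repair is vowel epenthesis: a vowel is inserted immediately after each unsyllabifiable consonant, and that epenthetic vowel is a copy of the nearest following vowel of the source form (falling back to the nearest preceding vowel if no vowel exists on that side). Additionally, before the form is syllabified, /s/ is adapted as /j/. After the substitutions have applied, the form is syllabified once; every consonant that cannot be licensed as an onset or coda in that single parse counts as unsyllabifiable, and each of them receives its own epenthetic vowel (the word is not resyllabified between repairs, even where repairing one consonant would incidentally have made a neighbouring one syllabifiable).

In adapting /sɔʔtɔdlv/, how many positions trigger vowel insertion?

4

After substitution the input is /jɔʔtɔdlv/.
The unsyllabifiable consonants are /ʔ/, /d/, /l/, /v/; each receives one epenthetic vowel.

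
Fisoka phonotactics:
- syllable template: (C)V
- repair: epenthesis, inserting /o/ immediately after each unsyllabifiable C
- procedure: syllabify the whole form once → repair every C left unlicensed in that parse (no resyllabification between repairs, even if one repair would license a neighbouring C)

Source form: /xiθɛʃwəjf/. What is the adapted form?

xiθɛʃowəjofo

Under (C)V, the unsyllabifiable consonants are /ʃ/, /j/, /f/ (no codas are permitted; onsets are limited to one consonant).
Epenthesis after each stranded consonant: /ʃ/ → /ʃo/, /j/ → /jo/, /f/ → /fo/.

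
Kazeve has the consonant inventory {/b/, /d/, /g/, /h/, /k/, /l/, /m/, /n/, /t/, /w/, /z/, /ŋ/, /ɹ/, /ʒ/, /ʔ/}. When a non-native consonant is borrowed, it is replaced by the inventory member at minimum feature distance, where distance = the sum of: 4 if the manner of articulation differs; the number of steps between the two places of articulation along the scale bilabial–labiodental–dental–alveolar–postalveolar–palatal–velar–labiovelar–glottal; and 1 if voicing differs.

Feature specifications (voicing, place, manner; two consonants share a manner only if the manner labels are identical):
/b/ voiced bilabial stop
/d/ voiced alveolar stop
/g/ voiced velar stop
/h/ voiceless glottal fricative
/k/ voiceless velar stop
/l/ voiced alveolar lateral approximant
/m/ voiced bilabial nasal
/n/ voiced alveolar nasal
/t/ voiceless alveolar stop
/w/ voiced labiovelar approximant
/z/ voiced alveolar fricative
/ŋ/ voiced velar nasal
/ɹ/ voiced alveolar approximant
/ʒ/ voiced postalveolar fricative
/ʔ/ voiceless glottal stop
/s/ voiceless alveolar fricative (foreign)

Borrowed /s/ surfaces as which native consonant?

/z/ is closest: same manner (fricative), place distance 0 (alveolar→alveolar), voicing differs (+1); total 1. Next closest is /ʒ/ at distance 2.

z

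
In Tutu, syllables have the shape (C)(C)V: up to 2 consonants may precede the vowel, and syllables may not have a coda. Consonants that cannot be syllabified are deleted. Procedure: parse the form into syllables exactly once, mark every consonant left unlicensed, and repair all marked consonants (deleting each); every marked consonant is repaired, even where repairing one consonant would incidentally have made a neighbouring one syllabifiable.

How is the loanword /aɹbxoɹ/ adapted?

Syllabifying with onset maximization leaves /ɹ/, /ɹ/ stranded (no codas are permitted; onsets may contain at most 2 consonants).
Deleting the stranded consonants removes /ɹ/, /ɹ/.

abxo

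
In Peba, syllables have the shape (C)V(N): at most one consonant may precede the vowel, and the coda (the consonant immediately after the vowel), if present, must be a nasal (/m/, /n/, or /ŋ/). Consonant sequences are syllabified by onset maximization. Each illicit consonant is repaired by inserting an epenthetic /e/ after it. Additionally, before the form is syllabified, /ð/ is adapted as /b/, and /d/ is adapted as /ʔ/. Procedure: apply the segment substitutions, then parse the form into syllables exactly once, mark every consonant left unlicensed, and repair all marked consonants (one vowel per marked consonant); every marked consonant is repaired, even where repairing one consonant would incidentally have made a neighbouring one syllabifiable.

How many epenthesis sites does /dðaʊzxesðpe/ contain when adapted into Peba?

4

After substitution the input is /ʔbaʊzxesbpe/.
The unsyllabifiable consonants are /ʔ/, /z/, /s/, /b/; each receives one epenthetic vowel.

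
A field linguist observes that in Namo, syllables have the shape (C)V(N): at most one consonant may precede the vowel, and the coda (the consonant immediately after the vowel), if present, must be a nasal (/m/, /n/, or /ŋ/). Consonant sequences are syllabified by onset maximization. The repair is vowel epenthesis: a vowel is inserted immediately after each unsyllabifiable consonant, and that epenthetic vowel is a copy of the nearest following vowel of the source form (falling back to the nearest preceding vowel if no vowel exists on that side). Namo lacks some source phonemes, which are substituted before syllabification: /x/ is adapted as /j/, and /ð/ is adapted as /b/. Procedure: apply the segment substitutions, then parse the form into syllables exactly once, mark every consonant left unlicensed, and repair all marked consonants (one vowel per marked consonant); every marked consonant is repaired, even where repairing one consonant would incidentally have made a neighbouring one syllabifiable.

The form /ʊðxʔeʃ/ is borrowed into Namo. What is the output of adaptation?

ʊbejeʔeʃe

Substitution: /ð/ → /b/, /x/ → /j/, giving /ʊbjʔeʃ/.
Under (C)V(N), the unsyllabifiable consonants are /b/, /j/, /ʃ/ (only a nasal (/m/, /n/, or /ŋ/) is licensed in coda position; onsets are limited to one consonant).
Inserting the epenthetic vowel yields /b/ → /be/, /j/ → /je/, /ʃ/ → /ʃe/.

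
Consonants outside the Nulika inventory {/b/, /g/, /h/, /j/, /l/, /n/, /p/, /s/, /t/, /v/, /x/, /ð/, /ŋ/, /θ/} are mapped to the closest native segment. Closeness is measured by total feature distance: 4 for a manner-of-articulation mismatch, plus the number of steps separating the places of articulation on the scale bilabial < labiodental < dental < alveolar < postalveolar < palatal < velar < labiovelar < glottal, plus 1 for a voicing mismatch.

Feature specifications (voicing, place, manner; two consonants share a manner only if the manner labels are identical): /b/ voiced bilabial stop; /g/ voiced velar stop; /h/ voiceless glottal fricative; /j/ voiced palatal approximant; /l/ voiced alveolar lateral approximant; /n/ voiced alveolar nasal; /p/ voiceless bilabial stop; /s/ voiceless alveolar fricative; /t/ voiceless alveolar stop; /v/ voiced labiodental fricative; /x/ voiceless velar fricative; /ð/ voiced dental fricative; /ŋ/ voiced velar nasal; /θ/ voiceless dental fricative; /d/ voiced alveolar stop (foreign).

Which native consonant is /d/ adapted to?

t

/t/ is closest: same manner (stop), place distance 0 (alveolar→alveolar), voicing differs (+1); total 1. Next closest is /b/ at distance 3.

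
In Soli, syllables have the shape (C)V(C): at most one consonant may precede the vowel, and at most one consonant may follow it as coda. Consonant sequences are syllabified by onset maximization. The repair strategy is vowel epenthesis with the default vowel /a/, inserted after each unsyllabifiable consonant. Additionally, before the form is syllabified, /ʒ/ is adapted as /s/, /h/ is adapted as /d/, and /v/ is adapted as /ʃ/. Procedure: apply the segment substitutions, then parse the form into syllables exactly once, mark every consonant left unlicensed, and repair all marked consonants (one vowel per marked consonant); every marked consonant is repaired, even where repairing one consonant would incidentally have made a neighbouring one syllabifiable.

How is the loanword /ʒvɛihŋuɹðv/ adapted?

Substitution: /ʒ/ → /s/, /v/ → /ʃ/, /h/ → /d/, giving /sʃɛidŋuɹðʃ/.
The consonants /s/, /ð/, /ʃ/ cannot be parsed into a legal (C)V(C) syllable (at most one coda consonant is licensed; onsets are limited to one consonant).
Inserting the epenthetic vowel yields /s/ → /sa/, /ð/ → /ða/, /ʃ/ → /ʃa/.

saʃɛidŋuɹðaʃa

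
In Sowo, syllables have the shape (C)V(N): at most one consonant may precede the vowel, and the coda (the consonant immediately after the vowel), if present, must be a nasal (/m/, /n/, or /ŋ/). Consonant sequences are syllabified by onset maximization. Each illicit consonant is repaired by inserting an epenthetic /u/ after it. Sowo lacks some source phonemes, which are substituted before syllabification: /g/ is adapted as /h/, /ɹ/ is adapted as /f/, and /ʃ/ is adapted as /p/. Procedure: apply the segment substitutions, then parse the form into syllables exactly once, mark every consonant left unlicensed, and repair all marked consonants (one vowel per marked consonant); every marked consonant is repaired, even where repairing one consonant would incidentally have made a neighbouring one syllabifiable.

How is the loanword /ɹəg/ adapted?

fəhu

Substitution: /ɹ/ → /f/, /g/ → /h/, giving /fəh/.
The consonants /h/ cannot be parsed into a legal (C)V(N) syllable (only a nasal (/m/, /n/, or /ŋ/) is licensed in coda position; onsets are limited to one consonant).
Each unlicensed consonant becomes the onset of a new syllable: /h/ → /hu/.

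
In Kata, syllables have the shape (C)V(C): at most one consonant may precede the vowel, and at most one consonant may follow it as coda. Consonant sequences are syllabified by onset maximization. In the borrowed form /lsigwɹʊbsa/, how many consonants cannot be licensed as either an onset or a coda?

2

Under (C)V(C), the unsyllabifiable consonants are /l/, /w/ (at most one coda consonant is licensed; onsets are limited to one consonant).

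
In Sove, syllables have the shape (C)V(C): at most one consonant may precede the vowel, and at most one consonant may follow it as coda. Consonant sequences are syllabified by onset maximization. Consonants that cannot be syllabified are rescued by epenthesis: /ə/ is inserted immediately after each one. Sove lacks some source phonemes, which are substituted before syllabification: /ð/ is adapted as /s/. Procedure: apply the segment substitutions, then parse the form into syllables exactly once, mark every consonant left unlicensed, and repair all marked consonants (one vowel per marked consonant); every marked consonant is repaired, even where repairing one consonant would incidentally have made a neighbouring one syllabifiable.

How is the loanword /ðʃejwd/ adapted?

Substitution: /ð/ → /s/, giving /sʃejwd/.
Syllabifying with onset maximization leaves /s/, /w/, /d/ stranded (at most one coda consonant is licensed; onsets are limited to one consonant).
Each unlicensed consonant becomes the onset of a new syllable: /s/ → /sə/, /w/ → /wə/, /d/ → /də/.

səʃejwədə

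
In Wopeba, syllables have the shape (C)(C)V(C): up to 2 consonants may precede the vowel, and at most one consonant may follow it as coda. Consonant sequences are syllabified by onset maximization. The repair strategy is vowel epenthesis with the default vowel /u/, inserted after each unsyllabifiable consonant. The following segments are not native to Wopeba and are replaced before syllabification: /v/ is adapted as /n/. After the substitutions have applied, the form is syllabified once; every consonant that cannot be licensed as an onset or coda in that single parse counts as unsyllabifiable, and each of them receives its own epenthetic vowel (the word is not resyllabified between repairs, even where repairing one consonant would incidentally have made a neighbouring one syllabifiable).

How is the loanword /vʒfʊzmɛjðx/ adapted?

Substitution: /v/ → /n/, giving /nʒfʊzmɛjðx/.
Under (C)(C)V(C), the unsyllabifiable consonants are /n/, /ð/, /x/ (at most one coda consonant is licensed; onsets may contain at most 2 consonants).
Epenthesis after each stranded consonant: /n/ → /nu/, /ð/ → /ðu/, /x/ → /xu/.

nuʒfʊzmɛjðuxu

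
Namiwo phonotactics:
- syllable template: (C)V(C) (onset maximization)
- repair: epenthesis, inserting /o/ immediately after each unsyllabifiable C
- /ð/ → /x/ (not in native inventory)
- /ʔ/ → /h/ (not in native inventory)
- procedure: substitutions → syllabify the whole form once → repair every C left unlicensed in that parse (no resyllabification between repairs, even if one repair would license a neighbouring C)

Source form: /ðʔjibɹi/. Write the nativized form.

Substitution: /ð/ → /x/, /ʔ/ → /h/, giving /xhjibɹi/.
The consonants /x/, /h/ cannot be parsed into a legal (C)V(C) syllable (at most one coda consonant is licensed; onsets are limited to one consonant).
Each unlicensed consonant becomes the onset of a new syllable: /x/ → /xo/, /h/ → /ho/.

xohojibɹi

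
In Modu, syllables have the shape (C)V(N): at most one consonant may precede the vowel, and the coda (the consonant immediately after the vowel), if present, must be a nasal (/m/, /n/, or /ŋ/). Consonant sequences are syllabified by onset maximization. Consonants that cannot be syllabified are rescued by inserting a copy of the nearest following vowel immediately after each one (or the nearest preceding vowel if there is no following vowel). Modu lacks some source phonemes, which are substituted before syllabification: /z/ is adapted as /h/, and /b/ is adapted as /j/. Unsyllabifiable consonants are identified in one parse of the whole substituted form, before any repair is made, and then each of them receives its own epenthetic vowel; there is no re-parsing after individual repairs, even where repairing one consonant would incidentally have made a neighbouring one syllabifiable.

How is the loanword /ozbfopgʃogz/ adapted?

ohojofopogoʃogoho

Substitution: /z/ → /h/, /b/ → /j/, giving /ohjfopgʃogh/.
The consonants /h/, /j/, /p/, /g/, /g/, /h/ cannot be parsed into a legal (C)V(N) syllable (only a nasal (/m/, /n/, or /ŋ/) is licensed in coda position; onsets are limited to one consonant).
Each unlicensed consonant becomes the onset of a new syllable: /h/ → /ho/, /j/ → /jo/, /p/ → /po/, /g/ → /go/, /g/ → /go/, /h/ → /ho/.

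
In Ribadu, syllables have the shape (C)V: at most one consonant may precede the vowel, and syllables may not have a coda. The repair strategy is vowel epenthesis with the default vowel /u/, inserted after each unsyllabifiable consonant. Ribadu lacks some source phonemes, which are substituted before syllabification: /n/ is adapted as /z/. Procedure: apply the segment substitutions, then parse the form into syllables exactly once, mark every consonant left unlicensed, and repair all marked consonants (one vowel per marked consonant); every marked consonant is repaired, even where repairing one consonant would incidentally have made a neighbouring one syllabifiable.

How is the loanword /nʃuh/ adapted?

zuʃuhu

Substitution: /n/ → /z/, giving /zʃuh/.
Syllabifying with onset maximization leaves /z/, /h/ stranded (no codas are permitted; onsets are limited to one consonant).
Each unlicensed consonant becomes the onset of a new syllable: /z/ → /zu/, /h/ → /hu/.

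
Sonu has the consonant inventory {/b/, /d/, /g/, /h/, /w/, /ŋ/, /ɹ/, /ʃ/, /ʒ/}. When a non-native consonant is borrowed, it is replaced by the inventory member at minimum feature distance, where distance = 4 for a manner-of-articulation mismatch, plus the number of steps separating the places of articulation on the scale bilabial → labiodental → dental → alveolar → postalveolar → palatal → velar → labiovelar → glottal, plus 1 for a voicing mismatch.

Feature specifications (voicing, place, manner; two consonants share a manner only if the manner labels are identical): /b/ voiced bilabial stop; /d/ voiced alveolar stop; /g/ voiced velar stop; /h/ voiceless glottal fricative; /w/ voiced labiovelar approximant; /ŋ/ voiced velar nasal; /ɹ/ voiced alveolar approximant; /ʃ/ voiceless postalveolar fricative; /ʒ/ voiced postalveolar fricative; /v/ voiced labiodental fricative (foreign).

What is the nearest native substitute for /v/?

/ʒ/ is closest: same manner (fricative), place distance 3 (labiodental→postalveolar), same voicing; total 3. Next closest is /ʃ/ at distance 4.

ʒ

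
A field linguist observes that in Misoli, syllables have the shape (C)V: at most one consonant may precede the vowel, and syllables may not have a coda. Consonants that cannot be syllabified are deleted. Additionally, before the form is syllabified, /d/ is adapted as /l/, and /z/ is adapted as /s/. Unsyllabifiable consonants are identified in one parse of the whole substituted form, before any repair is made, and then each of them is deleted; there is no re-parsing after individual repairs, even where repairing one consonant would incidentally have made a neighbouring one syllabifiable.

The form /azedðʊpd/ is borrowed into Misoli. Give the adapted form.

Substitution: /z/ → /s/, /d/ → /l/, giving /aselðʊpl/.
Under (C)V, the unsyllabifiable consonants are /l/, /p/, /l/ (no codas are permitted; onsets are limited to one consonant).
Deleting the stranded consonants removes /l/, /p/, /l/.

aseðʊ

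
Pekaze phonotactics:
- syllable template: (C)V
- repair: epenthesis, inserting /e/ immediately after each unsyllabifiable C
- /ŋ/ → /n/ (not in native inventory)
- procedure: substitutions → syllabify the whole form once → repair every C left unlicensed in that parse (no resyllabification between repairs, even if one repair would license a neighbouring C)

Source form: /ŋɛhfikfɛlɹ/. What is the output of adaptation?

nɛhefikefɛleɹe

Substitution: /ŋ/ → /n/, giving /nɛhfikfɛlɹ/.
The consonants /h/, /k/, /l/, /ɹ/ cannot be parsed into a legal (C)V syllable (no codas are permitted; onsets are limited to one consonant).
Epenthesis after each stranded consonant: /h/ → /he/, /k/ → /ke/, /l/ → /le/, /ɹ/ → /ɹe/.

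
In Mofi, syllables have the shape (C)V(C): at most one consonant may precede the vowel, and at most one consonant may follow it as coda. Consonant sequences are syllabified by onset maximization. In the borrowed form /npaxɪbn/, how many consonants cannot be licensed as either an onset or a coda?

2

Under (C)V(C), the unsyllabifiable consonants are /n/, /n/ (at most one coda consonant is licensed; onsets are limited to one consonant).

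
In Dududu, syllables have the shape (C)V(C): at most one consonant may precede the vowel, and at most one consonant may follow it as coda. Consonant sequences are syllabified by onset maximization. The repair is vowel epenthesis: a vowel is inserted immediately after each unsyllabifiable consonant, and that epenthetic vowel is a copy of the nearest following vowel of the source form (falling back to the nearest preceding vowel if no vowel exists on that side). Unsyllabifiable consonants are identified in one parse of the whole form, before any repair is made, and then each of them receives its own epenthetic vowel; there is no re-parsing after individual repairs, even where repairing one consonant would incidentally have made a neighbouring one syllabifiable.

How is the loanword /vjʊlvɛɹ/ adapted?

vʊjʊlvɛɹ

Syllabifying with onset maximization leaves /v/ stranded (at most one coda consonant is licensed; onsets are limited to one consonant).
Each unlicensed consonant becomes the onset of a new syllable: /v/ → /vʊ/.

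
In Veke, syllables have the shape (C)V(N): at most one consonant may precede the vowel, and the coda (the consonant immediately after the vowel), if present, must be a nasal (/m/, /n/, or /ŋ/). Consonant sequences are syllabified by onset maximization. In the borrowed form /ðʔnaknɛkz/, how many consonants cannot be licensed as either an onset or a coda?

5

The consonants /ð/, /ʔ/, /k/, /k/, /z/ cannot be parsed into a legal (C)V(N) syllable (only a nasal (/m/, /n/, or /ŋ/) is licensed in coda position; onsets are limited to one consonant).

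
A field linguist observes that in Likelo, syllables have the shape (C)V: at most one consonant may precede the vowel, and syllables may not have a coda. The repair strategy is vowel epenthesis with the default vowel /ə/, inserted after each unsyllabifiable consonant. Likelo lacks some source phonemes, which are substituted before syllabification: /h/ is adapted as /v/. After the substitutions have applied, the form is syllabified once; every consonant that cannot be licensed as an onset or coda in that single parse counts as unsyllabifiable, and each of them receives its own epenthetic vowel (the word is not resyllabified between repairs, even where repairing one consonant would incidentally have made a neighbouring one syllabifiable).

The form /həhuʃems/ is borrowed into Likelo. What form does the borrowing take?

vəvuʃeməsə

Substitution: /h/ → /v/, giving /vəvuʃems/.
The consonants /m/, /s/ cannot be parsed into a legal (C)V syllable (no codas are permitted; onsets are limited to one consonant).
Inserting the epenthetic vowel yields /m/ → /mə/, /s/ → /sə/.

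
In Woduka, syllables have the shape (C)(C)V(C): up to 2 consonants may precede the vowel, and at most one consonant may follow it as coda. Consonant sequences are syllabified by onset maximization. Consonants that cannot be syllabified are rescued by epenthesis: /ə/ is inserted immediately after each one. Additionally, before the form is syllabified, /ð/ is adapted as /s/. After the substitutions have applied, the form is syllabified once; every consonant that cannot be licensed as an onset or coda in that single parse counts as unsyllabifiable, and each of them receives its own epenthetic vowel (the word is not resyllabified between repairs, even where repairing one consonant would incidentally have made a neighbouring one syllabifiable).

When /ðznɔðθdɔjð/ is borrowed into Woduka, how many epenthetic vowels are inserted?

After substitution the input is /sznɔsθdɔjs/.
The unsyllabifiable consonants are /s/, /s/; each receives one epenthetic vowel.

2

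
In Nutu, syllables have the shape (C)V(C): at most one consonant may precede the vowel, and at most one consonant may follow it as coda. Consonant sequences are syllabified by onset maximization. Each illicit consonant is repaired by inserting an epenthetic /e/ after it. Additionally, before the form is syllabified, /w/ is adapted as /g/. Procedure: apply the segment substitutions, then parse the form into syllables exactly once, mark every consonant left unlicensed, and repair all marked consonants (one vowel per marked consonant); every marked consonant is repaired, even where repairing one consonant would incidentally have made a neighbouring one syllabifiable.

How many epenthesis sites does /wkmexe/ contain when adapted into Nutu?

2

After substitution the input is /gkmexe/.
The unsyllabifiable consonants are /g/, /k/; each receives one epenthetic vowel.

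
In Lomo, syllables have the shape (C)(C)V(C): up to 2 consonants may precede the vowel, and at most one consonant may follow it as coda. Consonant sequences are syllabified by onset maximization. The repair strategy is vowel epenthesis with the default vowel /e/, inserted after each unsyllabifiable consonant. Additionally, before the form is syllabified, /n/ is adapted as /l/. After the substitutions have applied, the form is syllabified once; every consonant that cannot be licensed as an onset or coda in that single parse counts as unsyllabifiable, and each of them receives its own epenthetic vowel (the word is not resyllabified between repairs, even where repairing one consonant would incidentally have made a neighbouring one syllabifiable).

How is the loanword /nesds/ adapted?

lesdese

Substitution: /n/ → /l/, giving /lesds/.
The consonants /d/, /s/ cannot be parsed into a legal (C)(C)V(C) syllable (at most one coda consonant is licensed; onsets may contain at most 2 consonants).
Inserting the epenthetic vowel yields /d/ → /de/, /s/ → /se/.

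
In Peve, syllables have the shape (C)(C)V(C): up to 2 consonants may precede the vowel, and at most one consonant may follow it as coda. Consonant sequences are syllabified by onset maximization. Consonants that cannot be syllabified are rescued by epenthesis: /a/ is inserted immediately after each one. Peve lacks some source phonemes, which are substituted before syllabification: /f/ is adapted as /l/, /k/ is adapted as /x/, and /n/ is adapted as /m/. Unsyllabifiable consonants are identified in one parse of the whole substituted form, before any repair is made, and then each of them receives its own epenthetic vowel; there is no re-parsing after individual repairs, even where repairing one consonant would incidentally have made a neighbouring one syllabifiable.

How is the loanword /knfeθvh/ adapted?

xamleθvaha

Substitution: /k/ → /x/, /n/ → /m/, /f/ → /l/, giving /xmleθvh/.
Syllabifying with onset maximization leaves /x/, /v/, /h/ stranded (at most one coda consonant is licensed; onsets may contain at most 2 consonants).
Inserting the epenthetic vowel yields /x/ → /xa/, /v/ → /va/, /h/ → /ha/.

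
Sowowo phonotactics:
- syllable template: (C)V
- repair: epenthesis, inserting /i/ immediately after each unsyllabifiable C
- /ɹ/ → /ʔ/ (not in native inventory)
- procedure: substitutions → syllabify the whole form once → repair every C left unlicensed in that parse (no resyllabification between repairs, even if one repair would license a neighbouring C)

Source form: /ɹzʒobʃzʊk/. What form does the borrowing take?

Substitution: /ɹ/ → /ʔ/, giving /ʔzʒobʃzʊk/.
Under (C)V, the unsyllabifiable consonants are /ʔ/, /z/, /b/, /ʃ/, /k/ (no codas are permitted; onsets are limited to one consonant).
Epenthesis after each stranded consonant: /ʔ/ → /ʔi/, /z/ → /zi/, /b/ → /bi/, /ʃ/ → /ʃi/, /k/ → /ki/.

ʔiziʒobiʃizʊki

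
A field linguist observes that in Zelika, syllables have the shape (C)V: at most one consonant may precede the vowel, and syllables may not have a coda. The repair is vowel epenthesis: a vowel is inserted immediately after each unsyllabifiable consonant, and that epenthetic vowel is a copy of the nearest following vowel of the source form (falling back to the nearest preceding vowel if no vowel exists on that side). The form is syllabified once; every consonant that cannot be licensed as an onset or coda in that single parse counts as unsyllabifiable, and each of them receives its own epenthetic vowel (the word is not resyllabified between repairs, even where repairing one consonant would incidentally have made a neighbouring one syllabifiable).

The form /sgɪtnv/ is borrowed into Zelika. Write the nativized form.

Syllabifying with onset maximization leaves /s/, /t/, /n/, /v/ stranded (no codas are permitted; onsets are limited to one consonant).
Epenthesis after each stranded consonant: /s/ → /sɪ/, /t/ → /tɪ/, /n/ → /nɪ/, /v/ → /vɪ/.

sɪgɪtɪnɪvɪ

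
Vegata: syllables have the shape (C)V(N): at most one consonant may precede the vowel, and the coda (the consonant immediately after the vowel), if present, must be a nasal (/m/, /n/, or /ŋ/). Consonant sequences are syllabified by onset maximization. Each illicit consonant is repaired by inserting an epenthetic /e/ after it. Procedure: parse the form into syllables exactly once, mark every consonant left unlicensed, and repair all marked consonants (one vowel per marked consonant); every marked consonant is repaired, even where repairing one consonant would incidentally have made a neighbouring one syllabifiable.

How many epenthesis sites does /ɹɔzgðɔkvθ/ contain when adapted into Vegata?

5

The unsyllabifiable consonants are /z/, /g/, /k/, /v/, /θ/; each receives one epenthetic vowel.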